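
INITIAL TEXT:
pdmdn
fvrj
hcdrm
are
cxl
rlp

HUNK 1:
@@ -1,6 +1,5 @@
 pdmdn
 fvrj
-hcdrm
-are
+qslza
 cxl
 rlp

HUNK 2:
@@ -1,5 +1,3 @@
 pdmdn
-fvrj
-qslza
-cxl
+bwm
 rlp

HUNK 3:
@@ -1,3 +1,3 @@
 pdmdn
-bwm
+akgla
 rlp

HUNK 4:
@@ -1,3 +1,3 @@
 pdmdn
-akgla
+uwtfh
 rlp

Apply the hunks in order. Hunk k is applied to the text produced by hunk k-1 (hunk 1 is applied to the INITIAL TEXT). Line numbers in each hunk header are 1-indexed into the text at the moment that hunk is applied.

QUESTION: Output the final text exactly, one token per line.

Hunk 1: at line 1 remove [hcdrm,are] add [qslza] -> 5 lines: pdmdn fvrj qslza cxl rlp
Hunk 2: at line 1 remove [fvrj,qslza,cxl] add [bwm] -> 3 lines: pdmdn bwm rlp
Hunk 3: at line 1 remove [bwm] add [akgla] -> 3 lines: pdmdn akgla rlp
Hunk 4: at line 1 remove [akgla] add [uwtfh] -> 3 lines: pdmdn uwtfh rlp

Answer: pdmdn
uwtfh
rlp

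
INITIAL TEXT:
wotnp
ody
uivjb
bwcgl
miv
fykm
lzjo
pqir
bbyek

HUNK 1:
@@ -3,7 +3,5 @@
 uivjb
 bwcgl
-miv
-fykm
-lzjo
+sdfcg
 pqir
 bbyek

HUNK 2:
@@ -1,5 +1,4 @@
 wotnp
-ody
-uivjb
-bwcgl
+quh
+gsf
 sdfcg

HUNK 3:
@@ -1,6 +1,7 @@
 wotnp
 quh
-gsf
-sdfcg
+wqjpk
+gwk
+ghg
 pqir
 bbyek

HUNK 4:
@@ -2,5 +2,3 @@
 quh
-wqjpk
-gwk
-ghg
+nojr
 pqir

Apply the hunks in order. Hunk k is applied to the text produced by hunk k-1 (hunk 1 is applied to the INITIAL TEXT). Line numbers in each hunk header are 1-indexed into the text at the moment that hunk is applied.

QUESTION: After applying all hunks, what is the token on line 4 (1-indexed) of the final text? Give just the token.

Hunk 1: at line 3 remove [miv,fykm,lzjo] add [sdfcg] -> 7 lines: wotnp ody uivjb bwcgl sdfcg pqir bbyek
Hunk 2: at line 1 remove [ody,uivjb,bwcgl] add [quh,gsf] -> 6 lines: wotnp quh gsf sdfcg pqir bbyek
Hunk 3: at line 1 remove [gsf,sdfcg] add [wqjpk,gwk,ghg] -> 7 lines: wotnp quh wqjpk gwk ghg pqir bbyek
Hunk 4: at line 2 remove [wqjpk,gwk,ghg] add [nojr] -> 5 lines: wotnp quh nojr pqir bbyek
Final line 4: pqir

Answer: pqir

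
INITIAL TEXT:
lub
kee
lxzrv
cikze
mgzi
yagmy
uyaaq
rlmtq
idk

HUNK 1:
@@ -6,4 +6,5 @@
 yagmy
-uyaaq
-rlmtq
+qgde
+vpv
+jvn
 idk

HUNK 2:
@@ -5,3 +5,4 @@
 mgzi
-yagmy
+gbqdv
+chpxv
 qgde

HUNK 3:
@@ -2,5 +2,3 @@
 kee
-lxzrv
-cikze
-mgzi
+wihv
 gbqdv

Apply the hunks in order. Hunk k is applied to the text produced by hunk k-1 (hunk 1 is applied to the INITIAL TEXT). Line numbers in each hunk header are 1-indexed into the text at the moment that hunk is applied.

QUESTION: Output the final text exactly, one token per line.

Answer: lub
kee
wihv
gbqdv
chpxv
qgde
vpv
jvn
idk

Derivation:
Hunk 1: at line 6 remove [uyaaq,rlmtq] add [qgde,vpv,jvn] -> 10 lines: lub kee lxzrv cikze mgzi yagmy qgde vpv jvn idk
Hunk 2: at line 5 remove [yagmy] add [gbqdv,chpxv] -> 11 lines: lub kee lxzrv cikze mgzi gbqdv chpxv qgde vpv jvn idk
Hunk 3: at line 2 remove [lxzrv,cikze,mgzi] add [wihv] -> 9 lines: lub kee wihv gbqdv chpxv qgde vpv jvn idk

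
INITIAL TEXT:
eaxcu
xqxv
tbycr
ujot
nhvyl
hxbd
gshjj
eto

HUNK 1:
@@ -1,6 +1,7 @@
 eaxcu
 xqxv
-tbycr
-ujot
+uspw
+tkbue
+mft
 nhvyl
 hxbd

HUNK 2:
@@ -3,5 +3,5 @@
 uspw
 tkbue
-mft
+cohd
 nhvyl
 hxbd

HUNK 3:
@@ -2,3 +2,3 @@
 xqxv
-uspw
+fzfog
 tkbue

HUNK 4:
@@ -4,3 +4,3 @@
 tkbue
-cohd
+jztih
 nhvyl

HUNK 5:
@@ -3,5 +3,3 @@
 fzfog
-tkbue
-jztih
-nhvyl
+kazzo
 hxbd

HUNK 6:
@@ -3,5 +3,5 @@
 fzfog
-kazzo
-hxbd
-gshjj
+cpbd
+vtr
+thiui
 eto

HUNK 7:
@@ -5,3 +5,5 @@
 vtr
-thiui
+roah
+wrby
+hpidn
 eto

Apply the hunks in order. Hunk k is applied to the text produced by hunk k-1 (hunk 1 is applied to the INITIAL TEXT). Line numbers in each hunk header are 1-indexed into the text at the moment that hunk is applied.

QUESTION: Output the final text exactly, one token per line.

Answer: eaxcu
xqxv
fzfog
cpbd
vtr
roah
wrby
hpidn
eto

Derivation:
Hunk 1: at line 1 remove [tbycr,ujot] add [uspw,tkbue,mft] -> 9 lines: eaxcu xqxv uspw tkbue mft nhvyl hxbd gshjj eto
Hunk 2: at line 3 remove [mft] add [cohd] -> 9 lines: eaxcu xqxv uspw tkbue cohd nhvyl hxbd gshjj eto
Hunk 3: at line 2 remove [uspw] add [fzfog] -> 9 lines: eaxcu xqxv fzfog tkbue cohd nhvyl hxbd gshjj eto
Hunk 4: at line 4 remove [cohd] add [jztih] -> 9 lines: eaxcu xqxv fzfog tkbue jztih nhvyl hxbd gshjj eto
Hunk 5: at line 3 remove [tkbue,jztih,nhvyl] add [kazzo] -> 7 lines: eaxcu xqxv fzfog kazzo hxbd gshjj eto
Hunk 6: at line 3 remove [kazzo,hxbd,gshjj] add [cpbd,vtr,thiui] -> 7 lines: eaxcu xqxv fzfog cpbd vtr thiui eto
Hunk 7: at line 5 remove [thiui] add [roah,wrby,hpidn] -> 9 lines: eaxcu xqxv fzfog cpbd vtr roah wrby hpidn eto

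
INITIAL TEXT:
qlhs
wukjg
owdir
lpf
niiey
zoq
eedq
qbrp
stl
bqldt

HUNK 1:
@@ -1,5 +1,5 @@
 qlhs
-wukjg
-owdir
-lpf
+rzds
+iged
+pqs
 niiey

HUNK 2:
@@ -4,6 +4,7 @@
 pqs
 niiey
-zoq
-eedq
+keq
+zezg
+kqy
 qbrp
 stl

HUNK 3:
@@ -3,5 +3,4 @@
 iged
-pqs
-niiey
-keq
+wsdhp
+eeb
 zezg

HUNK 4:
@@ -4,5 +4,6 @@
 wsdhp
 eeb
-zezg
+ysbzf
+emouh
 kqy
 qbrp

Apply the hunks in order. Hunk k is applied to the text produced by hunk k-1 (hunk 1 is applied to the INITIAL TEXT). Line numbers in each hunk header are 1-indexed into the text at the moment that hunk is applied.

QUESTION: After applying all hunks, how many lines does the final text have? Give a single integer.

Hunk 1: at line 1 remove [wukjg,owdir,lpf] add [rzds,iged,pqs] -> 10 lines: qlhs rzds iged pqs niiey zoq eedq qbrp stl bqldt
Hunk 2: at line 4 remove [zoq,eedq] add [keq,zezg,kqy] -> 11 lines: qlhs rzds iged pqs niiey keq zezg kqy qbrp stl bqldt
Hunk 3: at line 3 remove [pqs,niiey,keq] add [wsdhp,eeb] -> 10 lines: qlhs rzds iged wsdhp eeb zezg kqy qbrp stl bqldt
Hunk 4: at line 4 remove [zezg] add [ysbzf,emouh] -> 11 lines: qlhs rzds iged wsdhp eeb ysbzf emouh kqy qbrp stl bqldt
Final line count: 11

Answer: 11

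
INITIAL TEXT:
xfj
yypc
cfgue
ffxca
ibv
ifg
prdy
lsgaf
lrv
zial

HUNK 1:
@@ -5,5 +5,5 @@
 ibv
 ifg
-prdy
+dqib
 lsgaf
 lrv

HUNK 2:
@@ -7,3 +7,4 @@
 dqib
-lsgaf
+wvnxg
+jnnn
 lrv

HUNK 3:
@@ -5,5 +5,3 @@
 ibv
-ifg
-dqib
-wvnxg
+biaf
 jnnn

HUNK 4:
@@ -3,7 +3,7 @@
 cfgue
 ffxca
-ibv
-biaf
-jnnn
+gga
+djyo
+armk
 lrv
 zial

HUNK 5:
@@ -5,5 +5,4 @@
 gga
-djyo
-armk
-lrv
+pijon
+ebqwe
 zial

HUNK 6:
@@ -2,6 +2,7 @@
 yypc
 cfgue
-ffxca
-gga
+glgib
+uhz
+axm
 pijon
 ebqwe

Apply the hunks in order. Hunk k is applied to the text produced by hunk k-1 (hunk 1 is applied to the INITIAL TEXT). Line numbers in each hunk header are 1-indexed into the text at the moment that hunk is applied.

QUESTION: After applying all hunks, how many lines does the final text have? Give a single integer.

Hunk 1: at line 5 remove [prdy] add [dqib] -> 10 lines: xfj yypc cfgue ffxca ibv ifg dqib lsgaf lrv zial
Hunk 2: at line 7 remove [lsgaf] add [wvnxg,jnnn] -> 11 lines: xfj yypc cfgue ffxca ibv ifg dqib wvnxg jnnn lrv zial
Hunk 3: at line 5 remove [ifg,dqib,wvnxg] add [biaf] -> 9 lines: xfj yypc cfgue ffxca ibv biaf jnnn lrv zial
Hunk 4: at line 3 remove [ibv,biaf,jnnn] add [gga,djyo,armk] -> 9 lines: xfj yypc cfgue ffxca gga djyo armk lrv zial
Hunk 5: at line 5 remove [djyo,armk,lrv] add [pijon,ebqwe] -> 8 lines: xfj yypc cfgue ffxca gga pijon ebqwe zial
Hunk 6: at line 2 remove [ffxca,gga] add [glgib,uhz,axm] -> 9 lines: xfj yypc cfgue glgib uhz axm pijon ebqwe zial
Final line count: 9

Answer: 9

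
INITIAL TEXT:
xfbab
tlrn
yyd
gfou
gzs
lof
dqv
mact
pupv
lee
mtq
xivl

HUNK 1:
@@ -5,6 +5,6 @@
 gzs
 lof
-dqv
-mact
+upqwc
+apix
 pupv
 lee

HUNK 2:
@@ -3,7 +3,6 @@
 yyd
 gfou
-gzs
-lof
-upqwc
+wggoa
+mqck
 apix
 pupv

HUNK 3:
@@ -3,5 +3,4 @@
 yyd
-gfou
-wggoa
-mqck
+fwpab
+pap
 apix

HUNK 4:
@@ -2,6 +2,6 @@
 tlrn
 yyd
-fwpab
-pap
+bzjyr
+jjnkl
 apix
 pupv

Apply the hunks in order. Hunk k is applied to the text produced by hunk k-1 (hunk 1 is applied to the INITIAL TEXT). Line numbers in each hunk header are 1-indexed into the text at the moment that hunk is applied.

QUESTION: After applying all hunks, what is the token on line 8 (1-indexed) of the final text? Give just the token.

Hunk 1: at line 5 remove [dqv,mact] add [upqwc,apix] -> 12 lines: xfbab tlrn yyd gfou gzs lof upqwc apix pupv lee mtq xivl
Hunk 2: at line 3 remove [gzs,lof,upqwc] add [wggoa,mqck] -> 11 lines: xfbab tlrn yyd gfou wggoa mqck apix pupv lee mtq xivl
Hunk 3: at line 3 remove [gfou,wggoa,mqck] add [fwpab,pap] -> 10 lines: xfbab tlrn yyd fwpab pap apix pupv lee mtq xivl
Hunk 4: at line 2 remove [fwpab,pap] add [bzjyr,jjnkl] -> 10 lines: xfbab tlrn yyd bzjyr jjnkl apix pupv lee mtq xivl
Final line 8: lee

Answer: lee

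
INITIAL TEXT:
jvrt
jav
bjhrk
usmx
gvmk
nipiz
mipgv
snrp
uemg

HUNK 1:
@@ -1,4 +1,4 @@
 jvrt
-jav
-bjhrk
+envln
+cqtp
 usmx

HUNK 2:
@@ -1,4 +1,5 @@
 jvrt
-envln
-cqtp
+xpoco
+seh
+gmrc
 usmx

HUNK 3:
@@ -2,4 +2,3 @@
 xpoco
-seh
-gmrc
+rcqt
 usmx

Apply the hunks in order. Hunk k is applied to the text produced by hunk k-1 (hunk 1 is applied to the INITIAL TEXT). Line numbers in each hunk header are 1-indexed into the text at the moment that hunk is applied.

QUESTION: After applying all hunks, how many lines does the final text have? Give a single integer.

Answer: 9

Derivation:
Hunk 1: at line 1 remove [jav,bjhrk] add [envln,cqtp] -> 9 lines: jvrt envln cqtp usmx gvmk nipiz mipgv snrp uemg
Hunk 2: at line 1 remove [envln,cqtp] add [xpoco,seh,gmrc] -> 10 lines: jvrt xpoco seh gmrc usmx gvmk nipiz mipgv snrp uemg
Hunk 3: at line 2 remove [seh,gmrc] add [rcqt] -> 9 lines: jvrt xpoco rcqt usmx gvmk nipiz mipgv snrp uemg
Final line count: 9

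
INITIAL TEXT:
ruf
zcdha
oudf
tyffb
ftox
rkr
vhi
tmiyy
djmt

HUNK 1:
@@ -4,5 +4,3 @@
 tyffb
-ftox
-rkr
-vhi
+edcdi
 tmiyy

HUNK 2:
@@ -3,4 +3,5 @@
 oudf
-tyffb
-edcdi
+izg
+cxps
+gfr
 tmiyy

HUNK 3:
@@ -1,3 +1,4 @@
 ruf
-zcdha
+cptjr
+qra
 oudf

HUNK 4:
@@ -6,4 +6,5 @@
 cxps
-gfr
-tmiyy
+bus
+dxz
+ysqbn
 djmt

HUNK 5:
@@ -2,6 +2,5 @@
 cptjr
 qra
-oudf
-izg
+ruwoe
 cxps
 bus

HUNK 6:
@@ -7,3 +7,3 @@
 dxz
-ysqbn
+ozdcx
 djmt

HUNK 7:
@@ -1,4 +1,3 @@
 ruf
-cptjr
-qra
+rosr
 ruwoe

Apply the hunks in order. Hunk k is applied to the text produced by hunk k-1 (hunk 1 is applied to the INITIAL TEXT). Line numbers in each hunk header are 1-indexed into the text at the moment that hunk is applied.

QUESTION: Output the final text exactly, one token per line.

Answer: ruf
rosr
ruwoe
cxps
bus
dxz
ozdcx
djmt

Derivation:
Hunk 1: at line 4 remove [ftox,rkr,vhi] add [edcdi] -> 7 lines: ruf zcdha oudf tyffb edcdi tmiyy djmt
Hunk 2: at line 3 remove [tyffb,edcdi] add [izg,cxps,gfr] -> 8 lines: ruf zcdha oudf izg cxps gfr tmiyy djmt
Hunk 3: at line 1 remove [zcdha] add [cptjr,qra] -> 9 lines: ruf cptjr qra oudf izg cxps gfr tmiyy djmt
Hunk 4: at line 6 remove [gfr,tmiyy] add [bus,dxz,ysqbn] -> 10 lines: ruf cptjr qra oudf izg cxps bus dxz ysqbn djmt
Hunk 5: at line 2 remove [oudf,izg] add [ruwoe] -> 9 lines: ruf cptjr qra ruwoe cxps bus dxz ysqbn djmt
Hunk 6: at line 7 remove [ysqbn] add [ozdcx] -> 9 lines: ruf cptjr qra ruwoe cxps bus dxz ozdcx djmt
Hunk 7: at line 1 remove [cptjr,qra] add [rosr] -> 8 lines: ruf rosr ruwoe cxps bus dxz ozdcx djmt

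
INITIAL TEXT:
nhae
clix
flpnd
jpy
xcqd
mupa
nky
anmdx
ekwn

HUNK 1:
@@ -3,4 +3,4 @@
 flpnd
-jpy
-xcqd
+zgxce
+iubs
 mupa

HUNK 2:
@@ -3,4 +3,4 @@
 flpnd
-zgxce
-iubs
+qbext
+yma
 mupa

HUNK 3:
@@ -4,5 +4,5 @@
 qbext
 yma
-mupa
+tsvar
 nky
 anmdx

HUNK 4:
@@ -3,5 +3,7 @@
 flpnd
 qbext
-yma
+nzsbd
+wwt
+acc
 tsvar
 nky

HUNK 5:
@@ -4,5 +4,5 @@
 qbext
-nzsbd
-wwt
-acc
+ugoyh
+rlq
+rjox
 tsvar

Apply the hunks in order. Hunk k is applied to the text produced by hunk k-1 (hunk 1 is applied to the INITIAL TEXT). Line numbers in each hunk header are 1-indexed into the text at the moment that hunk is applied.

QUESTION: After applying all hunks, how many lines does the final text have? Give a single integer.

Answer: 11

Derivation:
Hunk 1: at line 3 remove [jpy,xcqd] add [zgxce,iubs] -> 9 lines: nhae clix flpnd zgxce iubs mupa nky anmdx ekwn
Hunk 2: at line 3 remove [zgxce,iubs] add [qbext,yma] -> 9 lines: nhae clix flpnd qbext yma mupa nky anmdx ekwn
Hunk 3: at line 4 remove [mupa] add [tsvar] -> 9 lines: nhae clix flpnd qbext yma tsvar nky anmdx ekwn
Hunk 4: at line 3 remove [yma] add [nzsbd,wwt,acc] -> 11 lines: nhae clix flpnd qbext nzsbd wwt acc tsvar nky anmdx ekwn
Hunk 5: at line 4 remove [nzsbd,wwt,acc] add [ugoyh,rlq,rjox] -> 11 lines: nhae clix flpnd qbext ugoyh rlq rjox tsvar nky anmdx ekwn
Final line count: 11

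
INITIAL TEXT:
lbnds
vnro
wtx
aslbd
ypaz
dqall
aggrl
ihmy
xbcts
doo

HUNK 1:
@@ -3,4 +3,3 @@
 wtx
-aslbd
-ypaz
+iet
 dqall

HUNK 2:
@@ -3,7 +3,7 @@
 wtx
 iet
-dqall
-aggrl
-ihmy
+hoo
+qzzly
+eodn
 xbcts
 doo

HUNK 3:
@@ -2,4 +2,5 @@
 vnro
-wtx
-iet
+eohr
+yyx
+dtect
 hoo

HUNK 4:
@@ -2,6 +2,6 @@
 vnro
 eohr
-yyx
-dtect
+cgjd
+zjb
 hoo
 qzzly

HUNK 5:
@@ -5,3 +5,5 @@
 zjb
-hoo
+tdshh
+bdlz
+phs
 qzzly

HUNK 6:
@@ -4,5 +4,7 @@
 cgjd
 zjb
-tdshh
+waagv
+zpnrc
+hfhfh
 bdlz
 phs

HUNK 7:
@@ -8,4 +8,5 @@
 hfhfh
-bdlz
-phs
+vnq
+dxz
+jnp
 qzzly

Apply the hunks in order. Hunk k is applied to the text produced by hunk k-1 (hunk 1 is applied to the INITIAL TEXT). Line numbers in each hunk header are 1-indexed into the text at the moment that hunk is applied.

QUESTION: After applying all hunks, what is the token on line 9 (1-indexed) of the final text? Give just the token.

Answer: vnq

Derivation:
Hunk 1: at line 3 remove [aslbd,ypaz] add [iet] -> 9 lines: lbnds vnro wtx iet dqall aggrl ihmy xbcts doo
Hunk 2: at line 3 remove [dqall,aggrl,ihmy] add [hoo,qzzly,eodn] -> 9 lines: lbnds vnro wtx iet hoo qzzly eodn xbcts doo
Hunk 3: at line 2 remove [wtx,iet] add [eohr,yyx,dtect] -> 10 lines: lbnds vnro eohr yyx dtect hoo qzzly eodn xbcts doo
Hunk 4: at line 2 remove [yyx,dtect] add [cgjd,zjb] -> 10 lines: lbnds vnro eohr cgjd zjb hoo qzzly eodn xbcts doo
Hunk 5: at line 5 remove [hoo] add [tdshh,bdlz,phs] -> 12 lines: lbnds vnro eohr cgjd zjb tdshh bdlz phs qzzly eodn xbcts doo
Hunk 6: at line 4 remove [tdshh] add [waagv,zpnrc,hfhfh] -> 14 lines: lbnds vnro eohr cgjd zjb waagv zpnrc hfhfh bdlz phs qzzly eodn xbcts doo
Hunk 7: at line 8 remove [bdlz,phs] add [vnq,dxz,jnp] -> 15 lines: lbnds vnro eohr cgjd zjb waagv zpnrc hfhfh vnq dxz jnp qzzly eodn xbcts doo
Final line 9: vnq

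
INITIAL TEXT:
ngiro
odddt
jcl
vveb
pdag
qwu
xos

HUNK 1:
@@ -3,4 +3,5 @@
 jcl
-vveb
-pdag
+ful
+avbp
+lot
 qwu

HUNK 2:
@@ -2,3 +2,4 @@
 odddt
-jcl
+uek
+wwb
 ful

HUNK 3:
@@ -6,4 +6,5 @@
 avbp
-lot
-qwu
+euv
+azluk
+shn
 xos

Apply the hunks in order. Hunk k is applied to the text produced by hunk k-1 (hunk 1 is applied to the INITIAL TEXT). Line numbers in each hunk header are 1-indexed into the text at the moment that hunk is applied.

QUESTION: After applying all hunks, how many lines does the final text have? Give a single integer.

Answer: 10

Derivation:
Hunk 1: at line 3 remove [vveb,pdag] add [ful,avbp,lot] -> 8 lines: ngiro odddt jcl ful avbp lot qwu xos
Hunk 2: at line 2 remove [jcl] add [uek,wwb] -> 9 lines: ngiro odddt uek wwb ful avbp lot qwu xos
Hunk 3: at line 6 remove [lot,qwu] add [euv,azluk,shn] -> 10 lines: ngiro odddt uek wwb ful avbp euv azluk shn xos
Final line count: 10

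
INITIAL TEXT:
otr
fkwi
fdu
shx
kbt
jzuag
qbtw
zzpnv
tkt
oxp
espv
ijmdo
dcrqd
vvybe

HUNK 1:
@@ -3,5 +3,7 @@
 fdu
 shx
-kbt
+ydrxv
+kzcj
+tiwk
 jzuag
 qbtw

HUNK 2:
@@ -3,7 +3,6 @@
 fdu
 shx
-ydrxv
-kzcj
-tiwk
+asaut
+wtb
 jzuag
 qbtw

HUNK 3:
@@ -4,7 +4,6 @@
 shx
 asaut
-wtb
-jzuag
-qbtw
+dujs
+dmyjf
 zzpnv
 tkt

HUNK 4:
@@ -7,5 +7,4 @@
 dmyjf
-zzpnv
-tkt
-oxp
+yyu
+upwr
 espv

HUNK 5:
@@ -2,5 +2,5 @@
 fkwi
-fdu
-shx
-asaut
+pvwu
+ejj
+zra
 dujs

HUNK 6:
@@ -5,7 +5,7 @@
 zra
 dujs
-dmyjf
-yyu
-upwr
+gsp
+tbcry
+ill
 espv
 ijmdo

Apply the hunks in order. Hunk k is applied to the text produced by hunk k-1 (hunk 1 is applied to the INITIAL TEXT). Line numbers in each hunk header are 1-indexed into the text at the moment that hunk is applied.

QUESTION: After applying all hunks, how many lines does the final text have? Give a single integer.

Answer: 13

Derivation:
Hunk 1: at line 3 remove [kbt] add [ydrxv,kzcj,tiwk] -> 16 lines: otr fkwi fdu shx ydrxv kzcj tiwk jzuag qbtw zzpnv tkt oxp espv ijmdo dcrqd vvybe
Hunk 2: at line 3 remove [ydrxv,kzcj,tiwk] add [asaut,wtb] -> 15 lines: otr fkwi fdu shx asaut wtb jzuag qbtw zzpnv tkt oxp espv ijmdo dcrqd vvybe
Hunk 3: at line 4 remove [wtb,jzuag,qbtw] add [dujs,dmyjf] -> 14 lines: otr fkwi fdu shx asaut dujs dmyjf zzpnv tkt oxp espv ijmdo dcrqd vvybe
Hunk 4: at line 7 remove [zzpnv,tkt,oxp] add [yyu,upwr] -> 13 lines: otr fkwi fdu shx asaut dujs dmyjf yyu upwr espv ijmdo dcrqd vvybe
Hunk 5: at line 2 remove [fdu,shx,asaut] add [pvwu,ejj,zra] -> 13 lines: otr fkwi pvwu ejj zra dujs dmyjf yyu upwr espv ijmdo dcrqd vvybe
Hunk 6: at line 5 remove [dmyjf,yyu,upwr] add [gsp,tbcry,ill] -> 13 lines: otr fkwi pvwu ejj zra dujs gsp tbcry ill espv ijmdo dcrqd vvybe
Final line count: 13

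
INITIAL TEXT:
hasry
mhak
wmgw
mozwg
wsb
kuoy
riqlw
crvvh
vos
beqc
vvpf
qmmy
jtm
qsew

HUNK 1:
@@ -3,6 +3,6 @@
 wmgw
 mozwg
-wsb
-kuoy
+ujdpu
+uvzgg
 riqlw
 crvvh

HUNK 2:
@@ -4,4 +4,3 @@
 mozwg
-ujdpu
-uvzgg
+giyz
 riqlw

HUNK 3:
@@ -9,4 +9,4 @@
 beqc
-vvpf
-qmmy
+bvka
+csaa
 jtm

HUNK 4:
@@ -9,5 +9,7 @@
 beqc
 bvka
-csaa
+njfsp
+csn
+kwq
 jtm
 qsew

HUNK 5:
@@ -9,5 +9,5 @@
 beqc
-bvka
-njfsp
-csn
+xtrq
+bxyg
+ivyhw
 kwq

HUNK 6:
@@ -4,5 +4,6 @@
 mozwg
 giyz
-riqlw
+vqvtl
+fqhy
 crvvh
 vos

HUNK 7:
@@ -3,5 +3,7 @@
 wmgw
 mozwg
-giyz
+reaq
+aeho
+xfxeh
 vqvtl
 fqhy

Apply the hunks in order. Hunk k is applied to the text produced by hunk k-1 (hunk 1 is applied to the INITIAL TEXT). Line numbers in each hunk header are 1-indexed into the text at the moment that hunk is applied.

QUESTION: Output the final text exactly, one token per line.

Answer: hasry
mhak
wmgw
mozwg
reaq
aeho
xfxeh
vqvtl
fqhy
crvvh
vos
beqc
xtrq
bxyg
ivyhw
kwq
jtm
qsew

Derivation:
Hunk 1: at line 3 remove [wsb,kuoy] add [ujdpu,uvzgg] -> 14 lines: hasry mhak wmgw mozwg ujdpu uvzgg riqlw crvvh vos beqc vvpf qmmy jtm qsew
Hunk 2: at line 4 remove [ujdpu,uvzgg] add [giyz] -> 13 lines: hasry mhak wmgw mozwg giyz riqlw crvvh vos beqc vvpf qmmy jtm qsew
Hunk 3: at line 9 remove [vvpf,qmmy] add [bvka,csaa] -> 13 lines: hasry mhak wmgw mozwg giyz riqlw crvvh vos beqc bvka csaa jtm qsew
Hunk 4: at line 9 remove [csaa] add [njfsp,csn,kwq] -> 15 lines: hasry mhak wmgw mozwg giyz riqlw crvvh vos beqc bvka njfsp csn kwq jtm qsew
Hunk 5: at line 9 remove [bvka,njfsp,csn] add [xtrq,bxyg,ivyhw] -> 15 lines: hasry mhak wmgw mozwg giyz riqlw crvvh vos beqc xtrq bxyg ivyhw kwq jtm qsew
Hunk 6: at line 4 remove [riqlw] add [vqvtl,fqhy] -> 16 lines: hasry mhak wmgw mozwg giyz vqvtl fqhy crvvh vos beqc xtrq bxyg ivyhw kwq jtm qsew
Hunk 7: at line 3 remove [giyz] add [reaq,aeho,xfxeh] -> 18 lines: hasry mhak wmgw mozwg reaq aeho xfxeh vqvtl fqhy crvvh vos beqc xtrq bxyg ivyhw kwq jtm qsew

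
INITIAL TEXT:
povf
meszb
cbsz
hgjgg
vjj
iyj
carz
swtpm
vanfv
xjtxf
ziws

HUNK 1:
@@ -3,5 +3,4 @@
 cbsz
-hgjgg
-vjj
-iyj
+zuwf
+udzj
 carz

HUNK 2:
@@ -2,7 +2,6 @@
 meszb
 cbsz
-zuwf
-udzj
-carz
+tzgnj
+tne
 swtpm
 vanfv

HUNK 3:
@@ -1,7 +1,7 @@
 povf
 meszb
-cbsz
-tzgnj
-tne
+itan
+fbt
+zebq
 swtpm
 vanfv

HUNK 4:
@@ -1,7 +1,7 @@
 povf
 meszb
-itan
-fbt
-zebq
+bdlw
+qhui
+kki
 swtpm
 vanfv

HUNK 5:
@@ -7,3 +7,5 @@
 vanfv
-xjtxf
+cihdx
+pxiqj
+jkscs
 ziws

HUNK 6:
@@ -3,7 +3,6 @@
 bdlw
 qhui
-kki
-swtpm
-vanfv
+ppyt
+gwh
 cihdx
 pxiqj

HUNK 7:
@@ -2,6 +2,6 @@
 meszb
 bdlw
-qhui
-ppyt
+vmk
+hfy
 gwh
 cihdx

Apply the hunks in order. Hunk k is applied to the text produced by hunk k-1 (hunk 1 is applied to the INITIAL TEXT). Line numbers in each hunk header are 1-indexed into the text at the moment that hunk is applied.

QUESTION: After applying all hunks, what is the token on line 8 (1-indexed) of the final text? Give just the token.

Hunk 1: at line 3 remove [hgjgg,vjj,iyj] add [zuwf,udzj] -> 10 lines: povf meszb cbsz zuwf udzj carz swtpm vanfv xjtxf ziws
Hunk 2: at line 2 remove [zuwf,udzj,carz] add [tzgnj,tne] -> 9 lines: povf meszb cbsz tzgnj tne swtpm vanfv xjtxf ziws
Hunk 3: at line 1 remove [cbsz,tzgnj,tne] add [itan,fbt,zebq] -> 9 lines: povf meszb itan fbt zebq swtpm vanfv xjtxf ziws
Hunk 4: at line 1 remove [itan,fbt,zebq] add [bdlw,qhui,kki] -> 9 lines: povf meszb bdlw qhui kki swtpm vanfv xjtxf ziws
Hunk 5: at line 7 remove [xjtxf] add [cihdx,pxiqj,jkscs] -> 11 lines: povf meszb bdlw qhui kki swtpm vanfv cihdx pxiqj jkscs ziws
Hunk 6: at line 3 remove [kki,swtpm,vanfv] add [ppyt,gwh] -> 10 lines: povf meszb bdlw qhui ppyt gwh cihdx pxiqj jkscs ziws
Hunk 7: at line 2 remove [qhui,ppyt] add [vmk,hfy] -> 10 lines: povf meszb bdlw vmk hfy gwh cihdx pxiqj jkscs ziws
Final line 8: pxiqj

Answer: pxiqj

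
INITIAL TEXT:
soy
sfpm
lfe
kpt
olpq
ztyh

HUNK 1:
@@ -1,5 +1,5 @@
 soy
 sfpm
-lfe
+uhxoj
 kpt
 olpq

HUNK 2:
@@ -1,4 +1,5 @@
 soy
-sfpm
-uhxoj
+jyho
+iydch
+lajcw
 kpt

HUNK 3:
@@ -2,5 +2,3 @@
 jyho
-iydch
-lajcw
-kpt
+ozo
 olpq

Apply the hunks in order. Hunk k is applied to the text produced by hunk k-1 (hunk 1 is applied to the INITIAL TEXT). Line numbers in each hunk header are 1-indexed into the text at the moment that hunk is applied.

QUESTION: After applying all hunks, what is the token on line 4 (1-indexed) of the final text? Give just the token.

Answer: olpq

Derivation:
Hunk 1: at line 1 remove [lfe] add [uhxoj] -> 6 lines: soy sfpm uhxoj kpt olpq ztyh
Hunk 2: at line 1 remove [sfpm,uhxoj] add [jyho,iydch,lajcw] -> 7 lines: soy jyho iydch lajcw kpt olpq ztyh
Hunk 3: at line 2 remove [iydch,lajcw,kpt] add [ozo] -> 5 lines: soy jyho ozo olpq ztyh
Final line 4: olpq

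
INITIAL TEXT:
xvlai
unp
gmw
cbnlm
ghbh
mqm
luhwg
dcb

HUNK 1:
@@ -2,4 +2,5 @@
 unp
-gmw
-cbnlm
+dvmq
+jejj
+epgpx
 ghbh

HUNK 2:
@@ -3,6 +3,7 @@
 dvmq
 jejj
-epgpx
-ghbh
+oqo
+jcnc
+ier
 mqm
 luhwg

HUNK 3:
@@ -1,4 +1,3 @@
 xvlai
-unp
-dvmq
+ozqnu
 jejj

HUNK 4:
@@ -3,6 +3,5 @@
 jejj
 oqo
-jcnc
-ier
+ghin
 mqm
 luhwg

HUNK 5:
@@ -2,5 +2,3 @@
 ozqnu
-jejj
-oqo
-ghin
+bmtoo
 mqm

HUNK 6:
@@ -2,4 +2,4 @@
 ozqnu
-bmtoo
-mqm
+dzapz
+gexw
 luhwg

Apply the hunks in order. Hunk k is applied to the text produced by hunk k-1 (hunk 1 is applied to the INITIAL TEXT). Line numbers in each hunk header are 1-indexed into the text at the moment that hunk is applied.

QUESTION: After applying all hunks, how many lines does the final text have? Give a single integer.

Hunk 1: at line 2 remove [gmw,cbnlm] add [dvmq,jejj,epgpx] -> 9 lines: xvlai unp dvmq jejj epgpx ghbh mqm luhwg dcb
Hunk 2: at line 3 remove [epgpx,ghbh] add [oqo,jcnc,ier] -> 10 lines: xvlai unp dvmq jejj oqo jcnc ier mqm luhwg dcb
Hunk 3: at line 1 remove [unp,dvmq] add [ozqnu] -> 9 lines: xvlai ozqnu jejj oqo jcnc ier mqm luhwg dcb
Hunk 4: at line 3 remove [jcnc,ier] add [ghin] -> 8 lines: xvlai ozqnu jejj oqo ghin mqm luhwg dcb
Hunk 5: at line 2 remove [jejj,oqo,ghin] add [bmtoo] -> 6 lines: xvlai ozqnu bmtoo mqm luhwg dcb
Hunk 6: at line 2 remove [bmtoo,mqm] add [dzapz,gexw] -> 6 lines: xvlai ozqnu dzapz gexw luhwg dcb
Final line count: 6

Answer: 6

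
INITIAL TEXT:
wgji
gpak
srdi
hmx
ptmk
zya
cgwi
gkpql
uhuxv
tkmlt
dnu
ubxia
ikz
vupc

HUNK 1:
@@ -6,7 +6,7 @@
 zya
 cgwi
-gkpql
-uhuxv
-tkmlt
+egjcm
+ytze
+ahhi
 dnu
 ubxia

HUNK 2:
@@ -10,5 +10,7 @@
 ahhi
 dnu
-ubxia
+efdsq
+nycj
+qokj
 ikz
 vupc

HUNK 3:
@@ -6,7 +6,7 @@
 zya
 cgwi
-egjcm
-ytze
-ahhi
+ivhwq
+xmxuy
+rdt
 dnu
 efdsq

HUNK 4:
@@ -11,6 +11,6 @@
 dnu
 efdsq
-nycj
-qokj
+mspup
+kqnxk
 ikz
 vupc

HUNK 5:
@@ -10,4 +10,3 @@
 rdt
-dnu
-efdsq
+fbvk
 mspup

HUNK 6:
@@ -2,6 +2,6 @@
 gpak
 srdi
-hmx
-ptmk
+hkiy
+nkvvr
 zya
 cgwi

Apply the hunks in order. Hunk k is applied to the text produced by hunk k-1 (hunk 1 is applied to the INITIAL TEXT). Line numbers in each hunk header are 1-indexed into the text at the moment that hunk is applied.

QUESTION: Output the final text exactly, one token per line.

Answer: wgji
gpak
srdi
hkiy
nkvvr
zya
cgwi
ivhwq
xmxuy
rdt
fbvk
mspup
kqnxk
ikz
vupc

Derivation:
Hunk 1: at line 6 remove [gkpql,uhuxv,tkmlt] add [egjcm,ytze,ahhi] -> 14 lines: wgji gpak srdi hmx ptmk zya cgwi egjcm ytze ahhi dnu ubxia ikz vupc
Hunk 2: at line 10 remove [ubxia] add [efdsq,nycj,qokj] -> 16 lines: wgji gpak srdi hmx ptmk zya cgwi egjcm ytze ahhi dnu efdsq nycj qokj ikz vupc
Hunk 3: at line 6 remove [egjcm,ytze,ahhi] add [ivhwq,xmxuy,rdt] -> 16 lines: wgji gpak srdi hmx ptmk zya cgwi ivhwq xmxuy rdt dnu efdsq nycj qokj ikz vupc
Hunk 4: at line 11 remove [nycj,qokj] add [mspup,kqnxk] -> 16 lines: wgji gpak srdi hmx ptmk zya cgwi ivhwq xmxuy rdt dnu efdsq mspup kqnxk ikz vupc
Hunk 5: at line 10 remove [dnu,efdsq] add [fbvk] -> 15 lines: wgji gpak srdi hmx ptmk zya cgwi ivhwq xmxuy rdt fbvk mspup kqnxk ikz vupc
Hunk 6: at line 2 remove [hmx,ptmk] add [hkiy,nkvvr] -> 15 lines: wgji gpak srdi hkiy nkvvr zya cgwi ivhwq xmxuy rdt fbvk mspup kqnxk ikz vupc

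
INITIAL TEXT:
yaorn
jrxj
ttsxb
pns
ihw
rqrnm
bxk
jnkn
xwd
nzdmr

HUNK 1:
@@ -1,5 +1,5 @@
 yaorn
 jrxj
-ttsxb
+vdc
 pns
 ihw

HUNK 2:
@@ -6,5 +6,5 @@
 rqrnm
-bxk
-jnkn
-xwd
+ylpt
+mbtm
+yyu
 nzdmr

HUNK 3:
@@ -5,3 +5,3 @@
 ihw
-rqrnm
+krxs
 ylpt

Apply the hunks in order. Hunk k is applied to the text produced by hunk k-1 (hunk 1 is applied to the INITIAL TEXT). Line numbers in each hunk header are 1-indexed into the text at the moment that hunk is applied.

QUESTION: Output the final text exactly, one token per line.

Hunk 1: at line 1 remove [ttsxb] add [vdc] -> 10 lines: yaorn jrxj vdc pns ihw rqrnm bxk jnkn xwd nzdmr
Hunk 2: at line 6 remove [bxk,jnkn,xwd] add [ylpt,mbtm,yyu] -> 10 lines: yaorn jrxj vdc pns ihw rqrnm ylpt mbtm yyu nzdmr
Hunk 3: at line 5 remove [rqrnm] add [krxs] -> 10 lines: yaorn jrxj vdc pns ihw krxs ylpt mbtm yyu nzdmr

Answer: yaorn
jrxj
vdc
pns
ihw
krxs
ylpt
mbtm
yyu
nzdmr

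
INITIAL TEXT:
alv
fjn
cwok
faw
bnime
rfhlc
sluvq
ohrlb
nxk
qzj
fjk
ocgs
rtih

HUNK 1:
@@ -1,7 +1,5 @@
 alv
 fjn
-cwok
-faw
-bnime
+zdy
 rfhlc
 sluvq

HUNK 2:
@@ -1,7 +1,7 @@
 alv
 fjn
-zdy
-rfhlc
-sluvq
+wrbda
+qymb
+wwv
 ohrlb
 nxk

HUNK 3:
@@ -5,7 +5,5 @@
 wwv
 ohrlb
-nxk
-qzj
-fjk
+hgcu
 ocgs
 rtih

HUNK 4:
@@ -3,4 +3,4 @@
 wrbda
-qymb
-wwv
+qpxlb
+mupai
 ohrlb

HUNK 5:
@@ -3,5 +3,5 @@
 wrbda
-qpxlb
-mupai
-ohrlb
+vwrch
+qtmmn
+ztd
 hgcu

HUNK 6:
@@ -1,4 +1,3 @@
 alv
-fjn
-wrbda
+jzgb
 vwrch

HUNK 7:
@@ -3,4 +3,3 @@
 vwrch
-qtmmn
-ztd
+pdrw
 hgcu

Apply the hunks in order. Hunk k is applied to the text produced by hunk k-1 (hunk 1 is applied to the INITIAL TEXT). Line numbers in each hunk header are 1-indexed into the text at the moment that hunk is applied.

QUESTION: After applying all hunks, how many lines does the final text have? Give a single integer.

Answer: 7

Derivation:
Hunk 1: at line 1 remove [cwok,faw,bnime] add [zdy] -> 11 lines: alv fjn zdy rfhlc sluvq ohrlb nxk qzj fjk ocgs rtih
Hunk 2: at line 1 remove [zdy,rfhlc,sluvq] add [wrbda,qymb,wwv] -> 11 lines: alv fjn wrbda qymb wwv ohrlb nxk qzj fjk ocgs rtih
Hunk 3: at line 5 remove [nxk,qzj,fjk] add [hgcu] -> 9 lines: alv fjn wrbda qymb wwv ohrlb hgcu ocgs rtih
Hunk 4: at line 3 remove [qymb,wwv] add [qpxlb,mupai] -> 9 lines: alv fjn wrbda qpxlb mupai ohrlb hgcu ocgs rtih
Hunk 5: at line 3 remove [qpxlb,mupai,ohrlb] add [vwrch,qtmmn,ztd] -> 9 lines: alv fjn wrbda vwrch qtmmn ztd hgcu ocgs rtih
Hunk 6: at line 1 remove [fjn,wrbda] add [jzgb] -> 8 lines: alv jzgb vwrch qtmmn ztd hgcu ocgs rtih
Hunk 7: at line 3 remove [qtmmn,ztd] add [pdrw] -> 7 lines: alv jzgb vwrch pdrw hgcu ocgs rtih
Final line count: 7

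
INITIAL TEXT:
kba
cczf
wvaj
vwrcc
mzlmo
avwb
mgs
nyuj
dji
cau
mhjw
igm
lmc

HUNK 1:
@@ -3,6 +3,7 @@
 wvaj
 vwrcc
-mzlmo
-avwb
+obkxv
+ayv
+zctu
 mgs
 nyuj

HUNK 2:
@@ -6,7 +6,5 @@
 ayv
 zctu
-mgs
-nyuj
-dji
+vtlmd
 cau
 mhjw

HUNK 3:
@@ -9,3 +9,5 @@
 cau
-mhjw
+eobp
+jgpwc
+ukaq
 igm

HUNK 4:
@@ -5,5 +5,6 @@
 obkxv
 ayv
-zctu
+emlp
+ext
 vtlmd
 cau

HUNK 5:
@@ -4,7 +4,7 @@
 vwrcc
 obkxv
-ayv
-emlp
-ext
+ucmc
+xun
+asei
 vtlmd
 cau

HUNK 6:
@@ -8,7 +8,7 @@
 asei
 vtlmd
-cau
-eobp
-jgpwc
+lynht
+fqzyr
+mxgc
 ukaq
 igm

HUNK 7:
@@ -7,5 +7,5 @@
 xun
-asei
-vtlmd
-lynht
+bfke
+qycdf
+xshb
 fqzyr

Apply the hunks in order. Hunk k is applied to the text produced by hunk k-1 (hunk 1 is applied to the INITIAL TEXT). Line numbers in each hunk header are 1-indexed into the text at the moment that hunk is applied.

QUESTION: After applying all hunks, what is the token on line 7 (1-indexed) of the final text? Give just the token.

Answer: xun

Derivation:
Hunk 1: at line 3 remove [mzlmo,avwb] add [obkxv,ayv,zctu] -> 14 lines: kba cczf wvaj vwrcc obkxv ayv zctu mgs nyuj dji cau mhjw igm lmc
Hunk 2: at line 6 remove [mgs,nyuj,dji] add [vtlmd] -> 12 lines: kba cczf wvaj vwrcc obkxv ayv zctu vtlmd cau mhjw igm lmc
Hunk 3: at line 9 remove [mhjw] add [eobp,jgpwc,ukaq] -> 14 lines: kba cczf wvaj vwrcc obkxv ayv zctu vtlmd cau eobp jgpwc ukaq igm lmc
Hunk 4: at line 5 remove [zctu] add [emlp,ext] -> 15 lines: kba cczf wvaj vwrcc obkxv ayv emlp ext vtlmd cau eobp jgpwc ukaq igm lmc
Hunk 5: at line 4 remove [ayv,emlp,ext] add [ucmc,xun,asei] -> 15 lines: kba cczf wvaj vwrcc obkxv ucmc xun asei vtlmd cau eobp jgpwc ukaq igm lmc
Hunk 6: at line 8 remove [cau,eobp,jgpwc] add [lynht,fqzyr,mxgc] -> 15 lines: kba cczf wvaj vwrcc obkxv ucmc xun asei vtlmd lynht fqzyr mxgc ukaq igm lmc
Hunk 7: at line 7 remove [asei,vtlmd,lynht] add [bfke,qycdf,xshb] -> 15 lines: kba cczf wvaj vwrcc obkxv ucmc xun bfke qycdf xshb fqzyr mxgc ukaq igm lmc
Final line 7: xun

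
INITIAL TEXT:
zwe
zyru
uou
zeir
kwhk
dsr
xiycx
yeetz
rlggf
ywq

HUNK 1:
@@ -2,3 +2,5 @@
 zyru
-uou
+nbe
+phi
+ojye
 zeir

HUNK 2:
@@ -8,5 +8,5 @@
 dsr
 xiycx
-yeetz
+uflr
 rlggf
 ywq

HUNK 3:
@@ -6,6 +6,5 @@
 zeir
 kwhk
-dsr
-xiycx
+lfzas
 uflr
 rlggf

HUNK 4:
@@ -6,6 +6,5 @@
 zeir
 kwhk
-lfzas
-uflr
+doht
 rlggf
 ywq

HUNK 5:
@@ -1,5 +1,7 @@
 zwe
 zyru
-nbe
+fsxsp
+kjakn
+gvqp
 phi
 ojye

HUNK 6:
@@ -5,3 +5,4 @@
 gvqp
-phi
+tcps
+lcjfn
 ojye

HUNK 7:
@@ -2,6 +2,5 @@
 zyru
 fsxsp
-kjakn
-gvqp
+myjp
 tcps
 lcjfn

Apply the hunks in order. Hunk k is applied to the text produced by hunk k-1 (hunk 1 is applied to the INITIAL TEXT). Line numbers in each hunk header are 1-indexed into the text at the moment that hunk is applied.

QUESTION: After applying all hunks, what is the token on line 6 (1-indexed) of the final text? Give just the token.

Hunk 1: at line 2 remove [uou] add [nbe,phi,ojye] -> 12 lines: zwe zyru nbe phi ojye zeir kwhk dsr xiycx yeetz rlggf ywq
Hunk 2: at line 8 remove [yeetz] add [uflr] -> 12 lines: zwe zyru nbe phi ojye zeir kwhk dsr xiycx uflr rlggf ywq
Hunk 3: at line 6 remove [dsr,xiycx] add [lfzas] -> 11 lines: zwe zyru nbe phi ojye zeir kwhk lfzas uflr rlggf ywq
Hunk 4: at line 6 remove [lfzas,uflr] add [doht] -> 10 lines: zwe zyru nbe phi ojye zeir kwhk doht rlggf ywq
Hunk 5: at line 1 remove [nbe] add [fsxsp,kjakn,gvqp] -> 12 lines: zwe zyru fsxsp kjakn gvqp phi ojye zeir kwhk doht rlggf ywq
Hunk 6: at line 5 remove [phi] add [tcps,lcjfn] -> 13 lines: zwe zyru fsxsp kjakn gvqp tcps lcjfn ojye zeir kwhk doht rlggf ywq
Hunk 7: at line 2 remove [kjakn,gvqp] add [myjp] -> 12 lines: zwe zyru fsxsp myjp tcps lcjfn ojye zeir kwhk doht rlggf ywq
Final line 6: lcjfn

Answer: lcjfn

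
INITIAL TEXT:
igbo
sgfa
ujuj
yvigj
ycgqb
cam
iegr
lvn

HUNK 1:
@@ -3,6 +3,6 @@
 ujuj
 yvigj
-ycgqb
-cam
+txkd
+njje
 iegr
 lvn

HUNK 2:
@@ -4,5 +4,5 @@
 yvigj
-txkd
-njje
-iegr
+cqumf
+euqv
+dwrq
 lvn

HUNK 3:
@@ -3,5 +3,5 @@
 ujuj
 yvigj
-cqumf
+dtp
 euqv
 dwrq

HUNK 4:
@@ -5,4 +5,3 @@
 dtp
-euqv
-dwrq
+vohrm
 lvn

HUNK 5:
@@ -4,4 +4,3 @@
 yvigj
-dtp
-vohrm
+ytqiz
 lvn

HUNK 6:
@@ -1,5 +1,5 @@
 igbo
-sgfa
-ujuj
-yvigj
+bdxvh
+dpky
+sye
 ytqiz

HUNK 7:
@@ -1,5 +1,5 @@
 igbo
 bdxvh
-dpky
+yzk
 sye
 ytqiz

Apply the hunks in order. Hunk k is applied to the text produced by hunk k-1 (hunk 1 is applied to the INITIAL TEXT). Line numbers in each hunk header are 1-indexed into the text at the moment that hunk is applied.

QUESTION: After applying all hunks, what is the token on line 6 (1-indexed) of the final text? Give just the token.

Hunk 1: at line 3 remove [ycgqb,cam] add [txkd,njje] -> 8 lines: igbo sgfa ujuj yvigj txkd njje iegr lvn
Hunk 2: at line 4 remove [txkd,njje,iegr] add [cqumf,euqv,dwrq] -> 8 lines: igbo sgfa ujuj yvigj cqumf euqv dwrq lvn
Hunk 3: at line 3 remove [cqumf] add [dtp] -> 8 lines: igbo sgfa ujuj yvigj dtp euqv dwrq lvn
Hunk 4: at line 5 remove [euqv,dwrq] add [vohrm] -> 7 lines: igbo sgfa ujuj yvigj dtp vohrm lvn
Hunk 5: at line 4 remove [dtp,vohrm] add [ytqiz] -> 6 lines: igbo sgfa ujuj yvigj ytqiz lvn
Hunk 6: at line 1 remove [sgfa,ujuj,yvigj] add [bdxvh,dpky,sye] -> 6 lines: igbo bdxvh dpky sye ytqiz lvn
Hunk 7: at line 1 remove [dpky] add [yzk] -> 6 lines: igbo bdxvh yzk sye ytqiz lvn
Final line 6: lvn

Answer: lvn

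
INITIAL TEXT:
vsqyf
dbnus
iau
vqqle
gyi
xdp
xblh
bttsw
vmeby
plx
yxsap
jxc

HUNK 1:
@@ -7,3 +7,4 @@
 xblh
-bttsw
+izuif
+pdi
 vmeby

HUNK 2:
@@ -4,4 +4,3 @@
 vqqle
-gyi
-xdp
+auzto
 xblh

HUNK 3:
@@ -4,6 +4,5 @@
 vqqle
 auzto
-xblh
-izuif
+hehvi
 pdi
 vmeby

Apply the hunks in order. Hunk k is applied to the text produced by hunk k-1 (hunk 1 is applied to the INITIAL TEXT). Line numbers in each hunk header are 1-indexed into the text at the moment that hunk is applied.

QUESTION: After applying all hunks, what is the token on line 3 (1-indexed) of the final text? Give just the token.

Answer: iau

Derivation:
Hunk 1: at line 7 remove [bttsw] add [izuif,pdi] -> 13 lines: vsqyf dbnus iau vqqle gyi xdp xblh izuif pdi vmeby plx yxsap jxc
Hunk 2: at line 4 remove [gyi,xdp] add [auzto] -> 12 lines: vsqyf dbnus iau vqqle auzto xblh izuif pdi vmeby plx yxsap jxc
Hunk 3: at line 4 remove [xblh,izuif] add [hehvi] -> 11 lines: vsqyf dbnus iau vqqle auzto hehvi pdi vmeby plx yxsap jxc
Final line 3: iau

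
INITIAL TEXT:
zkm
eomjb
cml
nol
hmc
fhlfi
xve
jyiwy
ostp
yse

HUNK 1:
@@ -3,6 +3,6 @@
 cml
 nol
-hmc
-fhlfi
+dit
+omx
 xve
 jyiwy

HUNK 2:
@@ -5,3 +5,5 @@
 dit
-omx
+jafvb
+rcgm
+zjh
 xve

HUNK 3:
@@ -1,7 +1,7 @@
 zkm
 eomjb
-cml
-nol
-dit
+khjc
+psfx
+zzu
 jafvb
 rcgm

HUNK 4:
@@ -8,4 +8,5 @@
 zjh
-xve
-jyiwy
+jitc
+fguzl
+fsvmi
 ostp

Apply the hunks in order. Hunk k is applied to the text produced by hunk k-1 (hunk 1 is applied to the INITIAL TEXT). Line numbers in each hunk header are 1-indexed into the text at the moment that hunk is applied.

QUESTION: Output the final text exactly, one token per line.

Hunk 1: at line 3 remove [hmc,fhlfi] add [dit,omx] -> 10 lines: zkm eomjb cml nol dit omx xve jyiwy ostp yse
Hunk 2: at line 5 remove [omx] add [jafvb,rcgm,zjh] -> 12 lines: zkm eomjb cml nol dit jafvb rcgm zjh xve jyiwy ostp yse
Hunk 3: at line 1 remove [cml,nol,dit] add [khjc,psfx,zzu] -> 12 lines: zkm eomjb khjc psfx zzu jafvb rcgm zjh xve jyiwy ostp yse
Hunk 4: at line 8 remove [xve,jyiwy] add [jitc,fguzl,fsvmi] -> 13 lines: zkm eomjb khjc psfx zzu jafvb rcgm zjh jitc fguzl fsvmi ostp yse

Answer: zkm
eomjb
khjc
psfx
zzu
jafvb
rcgm
zjh
jitc
fguzl
fsvmi
ostp
yse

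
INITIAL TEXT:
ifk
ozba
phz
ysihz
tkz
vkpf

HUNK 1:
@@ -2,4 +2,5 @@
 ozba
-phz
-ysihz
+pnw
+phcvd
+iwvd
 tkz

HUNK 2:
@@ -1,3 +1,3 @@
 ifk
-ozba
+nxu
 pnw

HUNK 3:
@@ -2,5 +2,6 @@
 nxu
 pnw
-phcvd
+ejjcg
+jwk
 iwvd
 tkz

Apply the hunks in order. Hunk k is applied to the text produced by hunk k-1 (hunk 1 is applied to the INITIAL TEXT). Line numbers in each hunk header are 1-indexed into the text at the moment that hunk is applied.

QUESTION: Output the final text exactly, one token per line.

Hunk 1: at line 2 remove [phz,ysihz] add [pnw,phcvd,iwvd] -> 7 lines: ifk ozba pnw phcvd iwvd tkz vkpf
Hunk 2: at line 1 remove [ozba] add [nxu] -> 7 lines: ifk nxu pnw phcvd iwvd tkz vkpf
Hunk 3: at line 2 remove [phcvd] add [ejjcg,jwk] -> 8 lines: ifk nxu pnw ejjcg jwk iwvd tkz vkpf

Answer: ifk
nxu
pnw
ejjcg
jwk
iwvd
tkz
vkpf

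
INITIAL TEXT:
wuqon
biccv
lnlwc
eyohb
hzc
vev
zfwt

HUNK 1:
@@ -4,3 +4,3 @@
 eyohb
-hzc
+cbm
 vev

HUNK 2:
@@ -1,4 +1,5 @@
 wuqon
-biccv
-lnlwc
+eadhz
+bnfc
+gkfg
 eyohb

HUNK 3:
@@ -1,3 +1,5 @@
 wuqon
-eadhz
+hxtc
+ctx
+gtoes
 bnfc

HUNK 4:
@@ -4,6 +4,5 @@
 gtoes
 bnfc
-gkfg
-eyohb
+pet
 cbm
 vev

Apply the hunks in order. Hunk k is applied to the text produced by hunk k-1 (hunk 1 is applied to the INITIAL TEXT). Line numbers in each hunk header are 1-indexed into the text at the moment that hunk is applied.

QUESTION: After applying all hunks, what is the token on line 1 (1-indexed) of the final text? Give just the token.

Hunk 1: at line 4 remove [hzc] add [cbm] -> 7 lines: wuqon biccv lnlwc eyohb cbm vev zfwt
Hunk 2: at line 1 remove [biccv,lnlwc] add [eadhz,bnfc,gkfg] -> 8 lines: wuqon eadhz bnfc gkfg eyohb cbm vev zfwt
Hunk 3: at line 1 remove [eadhz] add [hxtc,ctx,gtoes] -> 10 lines: wuqon hxtc ctx gtoes bnfc gkfg eyohb cbm vev zfwt
Hunk 4: at line 4 remove [gkfg,eyohb] add [pet] -> 9 lines: wuqon hxtc ctx gtoes bnfc pet cbm vev zfwt
Final line 1: wuqon

Answer: wuqon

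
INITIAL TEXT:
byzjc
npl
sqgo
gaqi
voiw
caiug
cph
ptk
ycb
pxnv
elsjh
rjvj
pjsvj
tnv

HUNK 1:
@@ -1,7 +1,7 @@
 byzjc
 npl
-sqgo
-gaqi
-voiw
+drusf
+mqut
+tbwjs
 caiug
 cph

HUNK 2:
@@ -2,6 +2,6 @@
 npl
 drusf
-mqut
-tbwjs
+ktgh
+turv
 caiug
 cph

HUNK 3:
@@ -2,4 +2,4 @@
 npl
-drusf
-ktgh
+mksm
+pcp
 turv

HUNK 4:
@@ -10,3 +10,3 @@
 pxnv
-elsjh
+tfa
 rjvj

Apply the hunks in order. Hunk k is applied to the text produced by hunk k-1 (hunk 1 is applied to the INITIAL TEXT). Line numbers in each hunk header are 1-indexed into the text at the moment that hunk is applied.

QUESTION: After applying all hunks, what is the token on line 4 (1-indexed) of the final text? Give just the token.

Answer: pcp

Derivation:
Hunk 1: at line 1 remove [sqgo,gaqi,voiw] add [drusf,mqut,tbwjs] -> 14 lines: byzjc npl drusf mqut tbwjs caiug cph ptk ycb pxnv elsjh rjvj pjsvj tnv
Hunk 2: at line 2 remove [mqut,tbwjs] add [ktgh,turv] -> 14 lines: byzjc npl drusf ktgh turv caiug cph ptk ycb pxnv elsjh rjvj pjsvj tnv
Hunk 3: at line 2 remove [drusf,ktgh] add [mksm,pcp] -> 14 lines: byzjc npl mksm pcp turv caiug cph ptk ycb pxnv elsjh rjvj pjsvj tnv
Hunk 4: at line 10 remove [elsjh] add [tfa] -> 14 lines: byzjc npl mksm pcp turv caiug cph ptk ycb pxnv tfa rjvj pjsvj tnv
Final line 4: pcp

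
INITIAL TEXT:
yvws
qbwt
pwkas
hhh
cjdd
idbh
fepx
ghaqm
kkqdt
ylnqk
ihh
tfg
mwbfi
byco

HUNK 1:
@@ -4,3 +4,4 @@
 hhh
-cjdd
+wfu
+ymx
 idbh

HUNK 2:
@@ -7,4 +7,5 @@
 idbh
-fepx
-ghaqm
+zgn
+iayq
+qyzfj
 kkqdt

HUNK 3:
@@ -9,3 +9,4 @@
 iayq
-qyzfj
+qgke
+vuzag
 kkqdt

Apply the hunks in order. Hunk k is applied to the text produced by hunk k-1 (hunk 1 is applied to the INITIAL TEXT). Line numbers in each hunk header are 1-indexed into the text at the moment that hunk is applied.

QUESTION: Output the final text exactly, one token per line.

Hunk 1: at line 4 remove [cjdd] add [wfu,ymx] -> 15 lines: yvws qbwt pwkas hhh wfu ymx idbh fepx ghaqm kkqdt ylnqk ihh tfg mwbfi byco
Hunk 2: at line 7 remove [fepx,ghaqm] add [zgn,iayq,qyzfj] -> 16 lines: yvws qbwt pwkas hhh wfu ymx idbh zgn iayq qyzfj kkqdt ylnqk ihh tfg mwbfi byco
Hunk 3: at line 9 remove [qyzfj] add [qgke,vuzag] -> 17 lines: yvws qbwt pwkas hhh wfu ymx idbh zgn iayq qgke vuzag kkqdt ylnqk ihh tfg mwbfi byco

Answer: yvws
qbwt
pwkas
hhh
wfu
ymx
idbh
zgn
iayq
qgke
vuzag
kkqdt
ylnqk
ihh
tfg
mwbfi
byco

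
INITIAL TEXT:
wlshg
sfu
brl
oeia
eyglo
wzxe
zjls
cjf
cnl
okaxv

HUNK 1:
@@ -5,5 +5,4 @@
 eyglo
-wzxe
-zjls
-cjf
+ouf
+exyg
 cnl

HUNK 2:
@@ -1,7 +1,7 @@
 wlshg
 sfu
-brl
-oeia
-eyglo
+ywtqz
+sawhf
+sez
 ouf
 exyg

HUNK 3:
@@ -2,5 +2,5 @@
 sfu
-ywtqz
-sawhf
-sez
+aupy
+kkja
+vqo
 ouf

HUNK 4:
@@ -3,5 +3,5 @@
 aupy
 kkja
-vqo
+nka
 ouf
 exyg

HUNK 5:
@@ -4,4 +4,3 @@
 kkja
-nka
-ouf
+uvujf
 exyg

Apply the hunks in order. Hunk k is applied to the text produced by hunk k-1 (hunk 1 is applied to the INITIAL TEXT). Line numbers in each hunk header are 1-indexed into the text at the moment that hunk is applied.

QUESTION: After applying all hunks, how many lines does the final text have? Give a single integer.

Hunk 1: at line 5 remove [wzxe,zjls,cjf] add [ouf,exyg] -> 9 lines: wlshg sfu brl oeia eyglo ouf exyg cnl okaxv
Hunk 2: at line 1 remove [brl,oeia,eyglo] add [ywtqz,sawhf,sez] -> 9 lines: wlshg sfu ywtqz sawhf sez ouf exyg cnl okaxv
Hunk 3: at line 2 remove [ywtqz,sawhf,sez] add [aupy,kkja,vqo] -> 9 lines: wlshg sfu aupy kkja vqo ouf exyg cnl okaxv
Hunk 4: at line 3 remove [vqo] add [nka] -> 9 lines: wlshg sfu aupy kkja nka ouf exyg cnl okaxv
Hunk 5: at line 4 remove [nka,ouf] add [uvujf] -> 8 lines: wlshg sfu aupy kkja uvujf exyg cnl okaxv
Final line count: 8

Answer: 8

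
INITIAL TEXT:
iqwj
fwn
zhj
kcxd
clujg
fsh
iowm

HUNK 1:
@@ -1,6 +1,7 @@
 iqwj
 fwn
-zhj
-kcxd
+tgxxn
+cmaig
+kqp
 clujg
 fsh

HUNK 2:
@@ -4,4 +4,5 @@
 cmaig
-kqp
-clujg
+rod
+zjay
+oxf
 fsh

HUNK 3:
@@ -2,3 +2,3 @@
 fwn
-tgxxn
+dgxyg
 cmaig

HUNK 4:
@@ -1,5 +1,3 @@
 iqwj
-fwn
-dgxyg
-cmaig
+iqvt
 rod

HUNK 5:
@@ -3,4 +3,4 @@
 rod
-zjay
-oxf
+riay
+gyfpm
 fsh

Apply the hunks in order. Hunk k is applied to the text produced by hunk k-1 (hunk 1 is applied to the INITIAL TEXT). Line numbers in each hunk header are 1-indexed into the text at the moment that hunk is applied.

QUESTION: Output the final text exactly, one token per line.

Answer: iqwj
iqvt
rod
riay
gyfpm
fsh
iowm

Derivation:
Hunk 1: at line 1 remove [zhj,kcxd] add [tgxxn,cmaig,kqp] -> 8 lines: iqwj fwn tgxxn cmaig kqp clujg fsh iowm
Hunk 2: at line 4 remove [kqp,clujg] add [rod,zjay,oxf] -> 9 lines: iqwj fwn tgxxn cmaig rod zjay oxf fsh iowm
Hunk 3: at line 2 remove [tgxxn] add [dgxyg] -> 9 lines: iqwj fwn dgxyg cmaig rod zjay oxf fsh iowm
Hunk 4: at line 1 remove [fwn,dgxyg,cmaig] add [iqvt] -> 7 lines: iqwj iqvt rod zjay oxf fsh iowm
Hunk 5: at line 3 remove [zjay,oxf] add [riay,gyfpm] -> 7 lines: iqwj iqvt rod riay gyfpm fsh iowm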